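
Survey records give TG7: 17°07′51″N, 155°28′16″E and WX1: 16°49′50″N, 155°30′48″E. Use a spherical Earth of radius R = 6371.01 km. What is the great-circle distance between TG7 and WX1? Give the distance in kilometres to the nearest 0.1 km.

33.7 km

TG7: φ = +17.13083°, λ = +155.47111°
WX1: φ = +16.83056°, λ = +155.51333°
Δφ = -0.3003°,  Δλ = 0.0422°
a = sin²(Δφ/2) + cos φ₁ cos φ₂ sin²(Δλ/2) = 0.000007
c = 2·arcsin(√a) = 0.005288 rad = 0.3030°
d = R·c = 6371.01 × 0.005288 = 33.7 km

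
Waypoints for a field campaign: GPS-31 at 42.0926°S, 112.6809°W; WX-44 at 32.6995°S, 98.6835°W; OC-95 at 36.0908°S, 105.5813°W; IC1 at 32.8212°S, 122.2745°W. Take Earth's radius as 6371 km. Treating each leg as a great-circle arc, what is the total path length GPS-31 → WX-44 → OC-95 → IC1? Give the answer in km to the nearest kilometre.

3922 km

GPS-31→WX-44: c = 0.253464 rad, d = 1614.82 km
WX-44→OC-95: c = 0.115591 rad, d = 736.43 km
OC-95→IC1: c = 0.246579 rad, d = 1570.95 km
Total = 1614.82 + 736.43 + 1570.95 = 3922.20 km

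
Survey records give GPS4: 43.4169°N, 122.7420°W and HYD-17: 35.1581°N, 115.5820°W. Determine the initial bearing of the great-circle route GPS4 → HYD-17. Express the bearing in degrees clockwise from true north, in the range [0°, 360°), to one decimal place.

143.8°

Δλ = 7.1600°
y = sin Δλ · cos φ₂ = 0.101902
x = cos φ₁ sin φ₂ − sin φ₁ cos φ₂ cos Δλ = -0.139263
θ = atan2(y, x) = 143.8062° → 143.8062° (mod 360°)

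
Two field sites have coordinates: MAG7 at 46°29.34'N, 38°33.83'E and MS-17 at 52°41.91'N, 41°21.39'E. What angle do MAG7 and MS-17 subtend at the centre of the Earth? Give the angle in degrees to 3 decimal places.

6.467°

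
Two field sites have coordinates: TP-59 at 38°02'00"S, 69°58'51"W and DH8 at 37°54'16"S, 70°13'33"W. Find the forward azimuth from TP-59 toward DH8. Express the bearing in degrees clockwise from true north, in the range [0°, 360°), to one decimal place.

TP-59: φ = -38.03333°, λ = -69.98083°
DH8: φ = -37.90444°, λ = -70.22583°
Δλ = -0.2450°
y = sin Δλ · cos φ₂ = -0.003374
x = cos φ₁ sin φ₂ − sin φ₁ cos φ₂ cos Δλ = 0.002245
θ = atan2(y, x) = -56.3595° → 303.6405° (mod 360°)

303.6°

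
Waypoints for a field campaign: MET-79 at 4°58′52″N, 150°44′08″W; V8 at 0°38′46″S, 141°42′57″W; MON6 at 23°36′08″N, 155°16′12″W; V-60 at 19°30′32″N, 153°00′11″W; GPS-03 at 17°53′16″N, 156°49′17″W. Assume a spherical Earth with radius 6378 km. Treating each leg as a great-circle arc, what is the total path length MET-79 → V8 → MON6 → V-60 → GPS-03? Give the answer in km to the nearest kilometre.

5208 km

MET-79: φ = +4.98111°, λ = -150.73556°
V8: φ = -0.64611°, λ = -141.71583°
MON6: φ = +23.60222°, λ = -155.27000°
V-60: φ = +19.50889°, λ = -153.00306°
GPS-03: φ = +17.88778°, λ = -156.82139°
MET-79→V8: c = 0.185399 rad, d = 1182.47 km
V8→MON6: c = 0.481602 rad, d = 3071.65 km
MON6→V-60: c = 0.080357 rad, d = 512.52 km
V-60→GPS-03: c = 0.069172 rad, d = 441.18 km
Total = 1182.47 + 3071.65 + 512.52 + 441.18 = 5207.82 km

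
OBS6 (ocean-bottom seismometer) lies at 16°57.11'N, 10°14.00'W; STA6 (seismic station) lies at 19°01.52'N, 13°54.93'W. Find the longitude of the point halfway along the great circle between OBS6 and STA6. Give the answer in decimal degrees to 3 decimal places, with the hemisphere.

12.064°W

OBS6: φ = +16.95183°, λ = -10.23333°
STA6: φ = +19.02533°, λ = -13.91550°
Bx = cos φ₂ cos Δλ = 0.943423,  By = cos φ₂ sin Δλ = -0.060714
φₘ = atan2(sin φ₁ + sin φ₂, √((cos φ₁ + Bx)² + By²)) = 17.99727°
λₘ = λ₁ + atan2(By, cos φ₁ + Bx) = -12.06359°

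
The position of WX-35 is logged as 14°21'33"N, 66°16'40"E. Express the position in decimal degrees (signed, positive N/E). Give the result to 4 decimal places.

+14.3592°, +66.2778°

lat: 14.3592° N → +14.3592°
lon: 66.2778° E → +66.2778°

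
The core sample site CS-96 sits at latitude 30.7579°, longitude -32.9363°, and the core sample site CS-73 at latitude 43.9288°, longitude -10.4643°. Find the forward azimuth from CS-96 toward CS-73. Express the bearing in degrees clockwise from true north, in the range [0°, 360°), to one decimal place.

Δλ = 22.4720°
y = sin Δλ · cos φ₂ = 0.275284
x = cos φ₁ sin φ₂ − sin φ₁ cos φ₂ cos Δλ = 0.255824
θ = atan2(y, x) = 47.0984° → 47.0984° (mod 360°)

47.1°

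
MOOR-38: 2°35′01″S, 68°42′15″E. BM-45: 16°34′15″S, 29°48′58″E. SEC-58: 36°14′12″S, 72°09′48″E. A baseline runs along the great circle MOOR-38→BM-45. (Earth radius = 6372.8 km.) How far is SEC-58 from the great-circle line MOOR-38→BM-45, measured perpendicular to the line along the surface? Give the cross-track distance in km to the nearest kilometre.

MOOR-38: φ = -2.58361°, λ = +68.70417°
BM-45: φ = -16.57083°, λ = +29.81611°
SEC-58: φ = -36.23667°, λ = +72.16333°
δ₁₃ = central angle MOOR-38→SEC-58 = 0.590001 rad  (haversine)
θ₁₃ = bearing MOOR-38→SEC-58 = 174.982°,  θ₁₂ = bearing MOOR-38→BM-45 = 247.335°
dₓₜ = R·arcsin(sin δ₁₃ · sin(θ₁₃ − θ₁₂)) = 6372.8·arcsin(0.55636·sin(-72.353°)) = -3561.203 km
|dₓₜ| = 3561.203 km

3561 km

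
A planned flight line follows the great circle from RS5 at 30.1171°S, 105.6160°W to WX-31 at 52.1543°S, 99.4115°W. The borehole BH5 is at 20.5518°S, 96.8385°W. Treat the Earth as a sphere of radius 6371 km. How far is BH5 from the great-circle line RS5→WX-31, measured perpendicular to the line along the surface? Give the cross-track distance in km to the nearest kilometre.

δ₁₃ = central angle RS5→BH5 = 0.216706 rad  (haversine)
θ₁₃ = bearing RS5→BH5 = 41.647°,  θ₁₂ = bearing RS5→WX-31 = 170.025°
dₓₜ = R·arcsin(sin δ₁₃ · sin(θ₁₃ − θ₁₂)) = 6371·arcsin(0.21501·sin(-128.378°)) = -1079.029 km
|dₓₜ| = 1079.029 km

1079 km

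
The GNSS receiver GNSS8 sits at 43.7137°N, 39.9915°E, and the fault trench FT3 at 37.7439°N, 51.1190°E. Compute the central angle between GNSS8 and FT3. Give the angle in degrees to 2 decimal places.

Δφ = -5.9698°,  Δλ = 11.1275°
a = sin²(Δφ/2) + cos φ₁ cos φ₂ sin²(Δλ/2) = 0.008084
c = 2·arcsin(√a) = 0.180067 rad = 10.3171°

10.32°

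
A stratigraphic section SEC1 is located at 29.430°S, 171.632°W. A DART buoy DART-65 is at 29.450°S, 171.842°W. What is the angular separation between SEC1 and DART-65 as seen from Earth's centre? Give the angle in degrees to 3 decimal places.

0.184°

Δφ = -0.0200°,  Δλ = -0.2100°
a = sin²(Δφ/2) + cos φ₁ cos φ₂ sin²(Δλ/2) = 0.000003
c = 2·arcsin(√a) = 0.003211 rad = 0.1840°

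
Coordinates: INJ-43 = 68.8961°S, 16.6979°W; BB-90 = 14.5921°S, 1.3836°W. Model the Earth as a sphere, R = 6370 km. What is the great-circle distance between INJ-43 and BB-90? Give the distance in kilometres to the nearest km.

6134 km

Δφ = 54.3040°,  Δλ = 15.3143°
a = sin²(Δφ/2) + cos φ₁ cos φ₂ sin²(Δλ/2) = 0.214444
c = 2·arcsin(√a) = 0.962937 rad = 55.1722°
d = R·c = 6370 × 0.962937 = 6133.9 km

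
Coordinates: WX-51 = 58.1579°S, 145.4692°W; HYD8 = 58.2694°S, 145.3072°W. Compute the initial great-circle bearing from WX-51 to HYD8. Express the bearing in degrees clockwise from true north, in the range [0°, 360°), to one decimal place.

Δλ = 0.1620°
y = sin Δλ · cos φ₂ = 0.001487
x = cos φ₁ sin φ₂ − sin φ₁ cos φ₂ cos Δλ = -0.001948
θ = atan2(y, x) = 142.6410° → 142.6410° (mod 360°)

142.6°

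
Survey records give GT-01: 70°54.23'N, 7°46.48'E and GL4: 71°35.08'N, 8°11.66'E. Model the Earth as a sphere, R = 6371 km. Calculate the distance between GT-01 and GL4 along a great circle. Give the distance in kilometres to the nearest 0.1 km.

GT-01: φ = +70.90383°, λ = +7.77467°
GL4: φ = +71.58467°, λ = +8.19433°
Δφ = 0.6808°,  Δλ = 0.4197°
a = sin²(Δφ/2) + cos φ₁ cos φ₂ sin²(Δλ/2) = 0.000037
c = 2·arcsin(√a) = 0.012114 rad = 0.6941°
d = R·c = 6371 × 0.012114 = 77.2 km

77.2 km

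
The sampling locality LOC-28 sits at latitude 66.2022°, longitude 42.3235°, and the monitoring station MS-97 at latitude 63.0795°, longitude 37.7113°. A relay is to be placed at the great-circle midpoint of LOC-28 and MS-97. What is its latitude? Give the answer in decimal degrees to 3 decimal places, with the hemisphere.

64.659°N

Bx = cos φ₂ cos Δλ = 0.451288,  By = cos φ₂ sin Δλ = -0.036406
φₘ = atan2(sin φ₁ + sin φ₂, √((cos φ₁ + Bx)² + By²)) = 64.65875°
λₘ = λ₁ + atan2(By, cos φ₁ + Bx) = 39.88471°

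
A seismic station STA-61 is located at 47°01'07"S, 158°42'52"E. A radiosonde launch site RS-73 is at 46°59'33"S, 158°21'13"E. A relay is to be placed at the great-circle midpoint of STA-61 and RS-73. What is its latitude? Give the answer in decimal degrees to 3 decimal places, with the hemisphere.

STA-61: φ = -47.01861°, λ = +158.71444°
RS-73: φ = -46.99250°, λ = +158.35361°
Bx = cos φ₂ cos Δλ = 0.682081,  By = cos φ₂ sin Δλ = -0.004296
φₘ = atan2(sin φ₁ + sin φ₂, √((cos φ₁ + Bx)² + By²)) = -47.00570°
λₘ = λ₁ + atan2(By, cos φ₁ + Bx) = 158.53398°

47.006°S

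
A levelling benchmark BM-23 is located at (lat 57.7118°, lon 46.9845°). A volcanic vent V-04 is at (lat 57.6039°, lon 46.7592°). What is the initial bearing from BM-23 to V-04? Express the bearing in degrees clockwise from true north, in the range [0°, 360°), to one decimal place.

Δλ = -0.2253°
y = sin Δλ · cos φ₂ = -0.002107
x = cos φ₁ sin φ₂ − sin φ₁ cos φ₂ cos Δλ = -0.001880
θ = atan2(y, x) = -131.7402° → 228.2598° (mod 360°)

228.3°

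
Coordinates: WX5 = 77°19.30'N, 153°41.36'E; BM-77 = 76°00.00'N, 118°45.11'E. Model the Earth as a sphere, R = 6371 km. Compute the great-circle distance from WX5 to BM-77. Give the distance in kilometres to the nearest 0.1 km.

894.3 km

WX5: φ = +77.32167°, λ = +153.68933°
BM-77: φ = +76.00000°, λ = +118.75183°
Δφ = -1.3217°,  Δλ = -34.9375°
a = sin²(Δφ/2) + cos φ₁ cos φ₂ sin²(Δλ/2) = 0.004918
c = 2·arcsin(√a) = 0.140367 rad = 8.0424°
d = R·c = 6371 × 0.140367 = 894.3 km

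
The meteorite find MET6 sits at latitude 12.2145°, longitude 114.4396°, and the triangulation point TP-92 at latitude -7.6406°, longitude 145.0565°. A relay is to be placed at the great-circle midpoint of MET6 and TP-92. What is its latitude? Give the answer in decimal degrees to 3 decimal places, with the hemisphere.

Bx = cos φ₂ cos Δλ = 0.852951,  By = cos φ₂ sin Δλ = 0.504774
φₘ = atan2(sin φ₁ + sin φ₂, √((cos φ₁ + Bx)² + By²)) = 2.37098°
λₘ = λ₁ + atan2(By, cos φ₁ + Bx) = 129.85767°

2.371°N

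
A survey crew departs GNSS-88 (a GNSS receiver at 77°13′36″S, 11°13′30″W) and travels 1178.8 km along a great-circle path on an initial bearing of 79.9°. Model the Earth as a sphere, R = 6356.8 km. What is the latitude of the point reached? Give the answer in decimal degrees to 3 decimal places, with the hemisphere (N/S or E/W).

GNSS-88: φ = -77.22667°, λ = -11.22500°
δ = d/R = 1178.8/6356.8 = 0.185439 rad
φ₂ = arcsin(sin φ₁ cos δ + cos φ₁ sin δ cos θ)
   = arcsin(-0.97525·0.98286 + 0.22109·0.18438·0.17537) = -72.06067°
λ₂ = λ₁ + atan2(sin θ sin δ cos φ₁, cos δ − sin φ₁ sin φ₂) = 24.88483°

72.061°S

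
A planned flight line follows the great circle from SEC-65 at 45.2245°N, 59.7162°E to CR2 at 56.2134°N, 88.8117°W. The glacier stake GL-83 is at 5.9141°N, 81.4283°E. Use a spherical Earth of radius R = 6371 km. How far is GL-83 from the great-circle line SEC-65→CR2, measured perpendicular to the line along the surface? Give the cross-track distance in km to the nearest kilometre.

1126 km

δ₁₃ = central angle SEC-65→GL-83 = 0.761181 rad  (haversine)
θ₁₃ = bearing SEC-65→GL-83 = 147.760°,  θ₁₂ = bearing SEC-65→CR2 = 342.522°
dₓₜ = R·arcsin(sin δ₁₃ · sin(θ₁₃ − θ₁₂)) = 6371·arcsin(0.68978·sin(-194.762°)) = 1125.637 km
|dₓₜ| = 1125.637 km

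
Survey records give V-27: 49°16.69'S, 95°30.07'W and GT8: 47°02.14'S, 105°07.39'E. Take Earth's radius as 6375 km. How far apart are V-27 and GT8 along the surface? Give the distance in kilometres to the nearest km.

9128 km

V-27: φ = -49.27817°, λ = -95.50117°
GT8: φ = -47.03567°, λ = +105.12317°
Δφ = 2.2425°,  Δλ = -159.3757°
a = sin²(Δφ/2) + cos φ₁ cos φ₂ sin²(Δλ/2) = 0.430765
c = 2·arcsin(√a) = 1.431879 rad = 82.0406°
d = R·c = 6375 × 1.431879 = 9128.2 km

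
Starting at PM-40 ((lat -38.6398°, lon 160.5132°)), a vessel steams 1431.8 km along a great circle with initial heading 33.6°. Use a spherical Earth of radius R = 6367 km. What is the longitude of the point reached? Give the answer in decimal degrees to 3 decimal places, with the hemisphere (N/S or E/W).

168.519°E

δ = d/R = 1431.8/6367 = 0.224878 rad
φ₂ = arcsin(sin φ₁ cos δ + cos φ₁ sin δ cos θ)
   = arcsin(-0.62442·0.97482 + 0.78109·0.22299·0.83292) = -27.62146°
λ₂ = λ₁ + atan2(sin θ sin δ cos φ₁, cos δ − sin φ₁ sin φ₂) = 168.51894°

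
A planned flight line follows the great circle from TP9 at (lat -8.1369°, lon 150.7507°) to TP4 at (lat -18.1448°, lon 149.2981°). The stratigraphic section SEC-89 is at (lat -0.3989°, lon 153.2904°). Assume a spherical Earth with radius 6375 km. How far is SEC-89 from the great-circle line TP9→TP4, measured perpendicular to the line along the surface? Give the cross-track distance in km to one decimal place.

δ₁₃ = central angle TP9→SEC-89 = 0.142093 rad  (haversine)
θ₁₃ = bearing TP9→SEC-89 = 18.234°,  θ₁₂ = bearing TP9→TP4 = 187.890°
dₓₜ = R·arcsin(sin δ₁₃ · sin(θ₁₃ − θ₁₂)) = 6375·arcsin(0.14162·sin(-169.656°)) = -162.119 km
|dₓₜ| = 162.119 km

162.1 km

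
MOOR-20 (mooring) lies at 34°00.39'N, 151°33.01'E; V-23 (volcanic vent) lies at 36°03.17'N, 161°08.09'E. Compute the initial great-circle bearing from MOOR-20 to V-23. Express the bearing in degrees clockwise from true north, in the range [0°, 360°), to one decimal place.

MOOR-20: φ = +34.00650°, λ = +151.55017°
V-23: φ = +36.05283°, λ = +161.13483°
Δλ = 9.5847°
y = sin Δλ · cos φ₂ = 0.134615
x = cos φ₁ sin φ₂ − sin φ₁ cos φ₂ cos Δλ = 0.042020
θ = atan2(y, x) = 72.6644° → 72.6644° (mod 360°)

72.7°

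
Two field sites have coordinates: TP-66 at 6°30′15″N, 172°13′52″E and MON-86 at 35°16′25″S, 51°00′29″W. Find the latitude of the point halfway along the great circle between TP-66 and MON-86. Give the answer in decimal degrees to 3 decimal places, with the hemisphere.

TP-66: φ = +6.50417°, λ = +172.23111°
MON-86: φ = -35.27361°, λ = -51.00806°
Bx = cos φ₂ cos Δλ = -0.594750,  By = cos φ₂ sin Δλ = 0.559273
φₘ = atan2(sin φ₁ + sin φ₂, √((cos φ₁ + Bx)² + By²)) = -34.05058°
λₘ = λ₁ + atan2(By, cos φ₁ + Bx) = -133.26123°

34.051°S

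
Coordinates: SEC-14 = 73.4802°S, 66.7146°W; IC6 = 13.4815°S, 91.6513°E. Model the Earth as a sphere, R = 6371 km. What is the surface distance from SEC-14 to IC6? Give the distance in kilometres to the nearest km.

Δφ = 59.9987°,  Δλ = 158.3659°
a = sin²(Δφ/2) + cos φ₁ cos φ₂ sin²(Δλ/2) = 0.516763
c = 2·arcsin(√a) = 1.604328 rad = 91.9212°
d = R·c = 6371 × 1.604328 = 10221.2 km

10221 km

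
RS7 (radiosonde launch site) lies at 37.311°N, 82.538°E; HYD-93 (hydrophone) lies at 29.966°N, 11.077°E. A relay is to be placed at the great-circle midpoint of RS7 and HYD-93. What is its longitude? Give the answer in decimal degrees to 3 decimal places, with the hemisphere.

45.048°E

Bx = cos φ₂ cos Δλ = 0.275447,  By = cos φ₂ sin Δλ = -0.821366
φₘ = atan2(sin φ₁ + sin φ₂, √((cos φ₁ + Bx)² + By²)) = 39.32642°
λₘ = λ₁ + atan2(By, cos φ₁ + Bx) = 45.04779°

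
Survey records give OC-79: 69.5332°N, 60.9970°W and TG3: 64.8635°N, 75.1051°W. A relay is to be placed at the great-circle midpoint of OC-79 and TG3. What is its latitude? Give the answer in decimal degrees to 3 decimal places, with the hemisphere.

67.352°N

Bx = cos φ₂ cos Δλ = 0.411964,  By = cos φ₂ sin Δλ = -0.103540
φₘ = atan2(sin φ₁ + sin φ₂, √((cos φ₁ + Bx)² + By²)) = 67.35200°
λₘ = λ₁ + atan2(By, cos φ₁ + Bx) = -68.73865°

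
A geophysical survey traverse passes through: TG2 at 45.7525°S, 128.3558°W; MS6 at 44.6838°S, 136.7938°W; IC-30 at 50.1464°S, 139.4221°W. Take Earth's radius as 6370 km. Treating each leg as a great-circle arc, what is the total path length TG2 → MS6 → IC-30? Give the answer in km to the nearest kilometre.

TG2→MS6: c = 0.105350 rad, d = 671.08 km
MS6→IC-30: c = 0.100249 rad, d = 638.59 km
Total = 671.08 + 638.59 = 1309.67 km

1310 km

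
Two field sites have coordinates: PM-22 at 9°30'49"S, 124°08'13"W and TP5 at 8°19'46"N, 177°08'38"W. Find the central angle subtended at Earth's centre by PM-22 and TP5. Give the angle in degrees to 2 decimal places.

55.72°

PM-22: φ = -9.51361°, λ = -124.13694°
TP5: φ = +8.32944°, λ = -177.14389°
Δφ = 17.8431°,  Δλ = -53.0069°
a = sin²(Δφ/2) + cos φ₁ cos φ₂ sin²(Δλ/2) = 0.218381
c = 2·arcsin(√a) = 0.972496 rad = 55.7199°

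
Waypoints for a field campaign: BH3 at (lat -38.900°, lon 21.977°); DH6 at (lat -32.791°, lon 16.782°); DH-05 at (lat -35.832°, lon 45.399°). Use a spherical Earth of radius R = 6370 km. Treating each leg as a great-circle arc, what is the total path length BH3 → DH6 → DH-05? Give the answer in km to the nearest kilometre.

3465 km

BH3→DH6: c = 0.129444 rad, d = 824.56 km
DH6→DH-05: c = 0.414458 rad, d = 2640.10 km
Total = 824.56 + 2640.10 = 3464.66 km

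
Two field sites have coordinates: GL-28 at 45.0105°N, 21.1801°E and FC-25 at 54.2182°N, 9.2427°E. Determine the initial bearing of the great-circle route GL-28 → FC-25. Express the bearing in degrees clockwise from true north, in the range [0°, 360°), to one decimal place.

324.4°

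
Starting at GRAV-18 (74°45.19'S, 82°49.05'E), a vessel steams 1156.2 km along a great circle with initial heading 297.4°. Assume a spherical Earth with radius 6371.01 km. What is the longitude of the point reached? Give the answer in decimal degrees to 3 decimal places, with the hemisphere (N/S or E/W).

57.505°E

GRAV-18: φ = -74.75317°, λ = +82.81750°
δ = d/R = 1156.2/6371.01 = 0.181478 rad
φ₂ = arcsin(sin φ₁ cos δ + cos φ₁ sin δ cos θ)
   = arcsin(-0.96480·0.98358 + 0.26298·0.18048·0.46020) = -67.98951°
λ₂ = λ₁ + atan2(sin θ sin δ cos φ₁, cos δ − sin φ₁ sin φ₂) = 57.50521°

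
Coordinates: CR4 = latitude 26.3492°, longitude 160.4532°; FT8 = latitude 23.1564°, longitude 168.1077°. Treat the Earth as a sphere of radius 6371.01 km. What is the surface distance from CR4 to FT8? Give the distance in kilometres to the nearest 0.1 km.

Δφ = -3.1928°,  Δλ = 7.6545°
a = sin²(Δφ/2) + cos φ₁ cos φ₂ sin²(Δλ/2) = 0.004447
c = 2·arcsin(√a) = 0.133470 rad = 7.6472°
d = R·c = 6371.01 × 0.133470 = 850.3 km

850.3 km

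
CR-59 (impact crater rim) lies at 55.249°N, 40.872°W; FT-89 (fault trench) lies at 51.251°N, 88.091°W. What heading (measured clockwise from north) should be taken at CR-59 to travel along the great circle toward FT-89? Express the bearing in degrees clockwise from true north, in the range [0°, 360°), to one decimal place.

281.7°

Δλ = -47.2190°
y = sin Δλ · cos φ₂ = -0.459390
x = cos φ₁ sin φ₂ − sin φ₁ cos φ₂ cos Δλ = 0.095257
θ = atan2(y, x) = -78.2854° → 281.7146° (mod 360°)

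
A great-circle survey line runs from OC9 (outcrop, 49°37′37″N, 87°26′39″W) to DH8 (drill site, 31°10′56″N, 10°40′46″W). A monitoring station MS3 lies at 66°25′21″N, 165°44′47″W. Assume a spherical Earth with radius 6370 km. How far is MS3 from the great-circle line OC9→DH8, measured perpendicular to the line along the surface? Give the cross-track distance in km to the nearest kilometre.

4135 km

OC9: φ = +49.62694°, λ = -87.44417°
DH8: φ = +31.18222°, λ = -10.67944°
MS3: φ = +66.42250°, λ = -165.74639°
δ₁₃ = central angle OC9→MS3 = 0.721560 rad  (haversine)
θ₁₃ = bearing OC9→MS3 = 323.633°,  θ₁₂ = bearing OC9→DH8 = 77.399°
dₓₜ = R·arcsin(sin δ₁₃ · sin(θ₁₃ − θ₁₂)) = 6370·arcsin(0.66056·sin(246.233°)) = -4135.316 km
|dₓₜ| = 4135.316 km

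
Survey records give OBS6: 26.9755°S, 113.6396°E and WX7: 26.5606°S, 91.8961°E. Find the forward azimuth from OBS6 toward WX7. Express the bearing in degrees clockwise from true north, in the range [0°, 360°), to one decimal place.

266.3°

Δλ = -21.7435°
y = sin Δλ · cos φ₂ = -0.331355
x = cos φ₁ sin φ₂ − sin φ₁ cos φ₂ cos Δλ = -0.021626
θ = atan2(y, x) = -93.7342° → 266.2658° (mod 360°)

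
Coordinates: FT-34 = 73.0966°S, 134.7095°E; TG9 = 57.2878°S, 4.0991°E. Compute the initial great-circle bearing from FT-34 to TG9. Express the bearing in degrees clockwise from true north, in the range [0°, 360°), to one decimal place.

Δλ = -130.6104°
y = sin Δλ · cos φ₂ = -0.410261
x = cos φ₁ sin φ₂ − sin φ₁ cos φ₂ cos Δλ = -0.581211
θ = atan2(y, x) = -144.7828° → 215.2172° (mod 360°)

215.2°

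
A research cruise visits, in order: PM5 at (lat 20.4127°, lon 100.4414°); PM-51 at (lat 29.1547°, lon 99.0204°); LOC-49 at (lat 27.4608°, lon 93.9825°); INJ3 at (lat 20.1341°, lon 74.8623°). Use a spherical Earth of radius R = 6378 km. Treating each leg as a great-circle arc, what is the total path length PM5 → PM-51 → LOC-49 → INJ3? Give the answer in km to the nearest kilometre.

3620 km

PM5→PM-51: c = 0.154224 rad, d = 983.64 km
PM-51→LOC-49: c = 0.082856 rad, d = 528.46 km
LOC-49→INJ3: c = 0.330514 rad, d = 2108.02 km
Total = 983.64 + 528.46 + 2108.02 = 3620.11 km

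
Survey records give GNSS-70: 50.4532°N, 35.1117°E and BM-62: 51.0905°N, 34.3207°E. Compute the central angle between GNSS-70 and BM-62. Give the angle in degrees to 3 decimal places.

0.810°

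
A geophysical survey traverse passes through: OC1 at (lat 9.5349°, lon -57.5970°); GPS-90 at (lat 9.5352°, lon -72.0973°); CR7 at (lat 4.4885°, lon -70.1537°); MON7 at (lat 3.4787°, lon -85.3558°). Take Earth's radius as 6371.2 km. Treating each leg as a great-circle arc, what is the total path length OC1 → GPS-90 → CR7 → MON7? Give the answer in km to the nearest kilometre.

OC1→GPS-90: c = 0.249563 rad, d = 1590.02 km
GPS-90→CR7: c = 0.094293 rad, d = 600.76 km
CR7→MON7: c = 0.265265 rad, d = 1690.05 km
Total = 1590.02 + 600.76 + 1690.05 = 3880.83 km

3881 km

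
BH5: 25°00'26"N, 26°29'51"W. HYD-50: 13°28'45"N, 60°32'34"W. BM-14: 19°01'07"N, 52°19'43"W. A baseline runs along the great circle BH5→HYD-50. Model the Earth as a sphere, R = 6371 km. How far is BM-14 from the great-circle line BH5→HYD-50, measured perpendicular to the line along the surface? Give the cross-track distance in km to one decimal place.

BH5: φ = +25.00722°, λ = -26.49750°
HYD-50: φ = +13.47917°, λ = -60.54278°
BM-14: φ = +19.01861°, λ = -52.32861°
δ₁₃ = central angle BH5→BM-14 = 0.430074 rad  (haversine)
θ₁₃ = bearing BH5→BM-14 = 261.115°,  θ₁₂ = bearing BH5→HYD-50 = 256.631°
dₓₜ = R·arcsin(sin δ₁₃ · sin(θ₁₃ − θ₁₂)) = 6371·arcsin(0.41694·sin(4.483°)) = 207.683 km
|dₓₜ| = 207.683 km

207.7 km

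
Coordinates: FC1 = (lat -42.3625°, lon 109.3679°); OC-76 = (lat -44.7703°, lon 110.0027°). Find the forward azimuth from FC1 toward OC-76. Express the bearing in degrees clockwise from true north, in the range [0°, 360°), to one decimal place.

Δλ = 0.6348°
y = sin Δλ · cos φ₂ = 0.007865
x = cos φ₁ sin φ₂ − sin φ₁ cos φ₂ cos Δλ = -0.042041
θ = atan2(y, x) = 169.4030° → 169.4030° (mod 360°)

169.4°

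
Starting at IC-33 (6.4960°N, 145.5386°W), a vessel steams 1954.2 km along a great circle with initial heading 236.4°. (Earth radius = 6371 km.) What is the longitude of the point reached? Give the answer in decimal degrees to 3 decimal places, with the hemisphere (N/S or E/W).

δ = d/R = 1954.2/6371 = 0.306734 rad
φ₂ = arcsin(sin φ₁ cos δ + cos φ₁ sin δ cos θ)
   = arcsin(0.11313·0.95332 + 0.99358·0.30195·-0.55339) = -3.33469°
λ₂ = λ₁ + atan2(sin θ sin δ cos φ₁, cos δ − sin φ₁ sin φ₂) = -160.13000°

160.130°W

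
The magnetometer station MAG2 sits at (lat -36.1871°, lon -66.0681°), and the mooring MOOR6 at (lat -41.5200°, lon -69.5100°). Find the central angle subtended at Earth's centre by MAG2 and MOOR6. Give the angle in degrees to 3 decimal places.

5.967°

Δφ = -5.3329°,  Δλ = -3.4419°
a = sin²(Δφ/2) + cos φ₁ cos φ₂ sin²(Δλ/2) = 0.002709
c = 2·arcsin(√a) = 0.104148 rad = 5.9673°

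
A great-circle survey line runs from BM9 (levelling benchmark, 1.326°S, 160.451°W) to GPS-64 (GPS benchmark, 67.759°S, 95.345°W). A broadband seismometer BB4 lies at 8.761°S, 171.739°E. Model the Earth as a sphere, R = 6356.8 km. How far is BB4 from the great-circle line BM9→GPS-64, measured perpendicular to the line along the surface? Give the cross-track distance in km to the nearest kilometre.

3169 km

δ₁₃ = central angle BM9→BB4 = 0.500235 rad  (haversine)
θ₁₃ = bearing BM9→BB4 = 254.020°,  θ₁₂ = bearing BM9→GPS-64 = 159.569°
dₓₜ = R·arcsin(sin δ₁₃ · sin(θ₁₃ − θ₁₂)) = 6356.8·arcsin(0.47963·sin(94.451°)) = 3169.415 km
|dₓₜ| = 3169.415 km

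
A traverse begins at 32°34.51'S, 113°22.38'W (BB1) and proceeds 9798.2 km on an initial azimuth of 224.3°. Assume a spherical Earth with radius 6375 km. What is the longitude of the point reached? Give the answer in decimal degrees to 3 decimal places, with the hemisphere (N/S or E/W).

129.565°E

BB1: φ = -32.57517°, λ = -113.37300°
δ = d/R = 9798.2/6375 = 1.536973 rad
φ₂ = arcsin(sin φ₁ cos δ + cos φ₁ sin δ cos θ)
   = arcsin(-0.53841·0.03382 + 0.84269·0.99943·-0.71569) = -38.38676°
λ₂ = λ₁ + atan2(sin θ sin δ cos φ₁, cos δ − sin φ₁ sin φ₂) = 129.56458°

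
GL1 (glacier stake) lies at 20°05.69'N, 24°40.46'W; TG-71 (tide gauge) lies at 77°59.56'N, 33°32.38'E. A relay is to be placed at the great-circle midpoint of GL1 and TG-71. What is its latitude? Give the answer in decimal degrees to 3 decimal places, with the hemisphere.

GL1: φ = +20.09483°, λ = -24.67433°
TG-71: φ = +77.99267°, λ = +33.53967°
Bx = cos φ₂ cos Δλ = 0.109583,  By = cos φ₂ sin Δλ = 0.176836
φₘ = atan2(sin φ₁ + sin φ₂, √((cos φ₁ + Bx)² + By²)) = 51.17783°
λₘ = λ₁ + atan2(By, cos φ₁ + Bx) = -15.10301°

51.178°N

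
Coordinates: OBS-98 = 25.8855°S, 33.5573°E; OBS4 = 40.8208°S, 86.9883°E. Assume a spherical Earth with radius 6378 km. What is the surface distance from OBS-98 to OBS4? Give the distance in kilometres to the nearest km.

5153 km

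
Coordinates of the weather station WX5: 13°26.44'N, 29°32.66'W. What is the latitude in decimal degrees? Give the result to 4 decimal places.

13.4407°N

13° + 26.44′/60 = 13 + 0.44067 = 13.4407°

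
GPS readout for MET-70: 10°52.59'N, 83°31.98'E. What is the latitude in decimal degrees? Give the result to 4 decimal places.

10.8765°N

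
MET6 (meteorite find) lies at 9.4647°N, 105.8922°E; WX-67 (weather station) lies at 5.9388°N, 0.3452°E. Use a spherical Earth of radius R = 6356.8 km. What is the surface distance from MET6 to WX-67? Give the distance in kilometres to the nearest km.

Δφ = -3.5259°,  Δλ = -105.5470°
a = sin²(Δφ/2) + cos φ₁ cos φ₂ sin²(Δλ/2) = 0.622974
c = 2·arcsin(√a) = 1.819293 rad = 104.2378°
d = R·c = 6356.8 × 1.819293 = 11564.9 km

11565 km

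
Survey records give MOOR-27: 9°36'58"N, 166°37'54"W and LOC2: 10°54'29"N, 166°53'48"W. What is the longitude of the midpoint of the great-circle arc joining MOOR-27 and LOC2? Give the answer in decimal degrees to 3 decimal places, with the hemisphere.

166.764°W

MOOR-27: φ = +9.61611°, λ = -166.63167°
LOC2: φ = +10.90806°, λ = -166.89667°
Bx = cos φ₂ cos Δλ = 0.981922,  By = cos φ₂ sin Δλ = -0.004542
φₘ = atan2(sin φ₁ + sin φ₂, √((cos φ₁ + Bx)² + By²)) = 10.26211°
λₘ = λ₁ + atan2(By, cos φ₁ + Bx) = -166.76390°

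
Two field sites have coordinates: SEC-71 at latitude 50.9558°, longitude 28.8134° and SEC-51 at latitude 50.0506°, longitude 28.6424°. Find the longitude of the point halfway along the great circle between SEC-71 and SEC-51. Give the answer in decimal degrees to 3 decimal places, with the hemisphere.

Bx = cos φ₂ cos Δλ = 0.642108,  By = cos φ₂ sin Δλ = -0.001916
φₘ = atan2(sin φ₁ + sin φ₂, √((cos φ₁ + Bx)² + By²)) = 50.50323°
λₘ = λ₁ + atan2(By, cos φ₁ + Bx) = 28.72708°

28.727°E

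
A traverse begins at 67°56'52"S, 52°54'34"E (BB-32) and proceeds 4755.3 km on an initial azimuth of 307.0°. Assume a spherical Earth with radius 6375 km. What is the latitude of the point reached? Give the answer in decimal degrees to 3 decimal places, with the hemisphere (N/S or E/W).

BB-32: φ = -67.94778°, λ = +52.90944°
δ = d/R = 4755.3/6375 = 0.745929 rad
φ₂ = arcsin(sin φ₁ cos δ + cos φ₁ sin δ cos θ)
   = arcsin(-0.92684·0.73446 + 0.37545·0.67865·0.60182) = -31.82877°
λ₂ = λ₁ + atan2(sin θ sin δ cos φ₁, cos δ − sin φ₁ sin φ₂) = 13.27228°

31.829°S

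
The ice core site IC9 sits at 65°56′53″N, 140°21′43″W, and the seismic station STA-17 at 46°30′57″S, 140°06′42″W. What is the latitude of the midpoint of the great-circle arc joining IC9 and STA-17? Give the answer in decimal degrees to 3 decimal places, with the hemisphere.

9.716°N

IC9: φ = +65.94806°, λ = -140.36194°
STA-17: φ = -46.51583°, λ = -140.11167°
Bx = cos φ₂ cos Δλ = 0.688148,  By = cos φ₂ sin Δλ = 0.003006
φₘ = atan2(sin φ₁ + sin φ₂, √((cos φ₁ + Bx)² + By²)) = 9.71613°
λₘ = λ₁ + atan2(By, cos φ₁ + Bx) = -140.20476°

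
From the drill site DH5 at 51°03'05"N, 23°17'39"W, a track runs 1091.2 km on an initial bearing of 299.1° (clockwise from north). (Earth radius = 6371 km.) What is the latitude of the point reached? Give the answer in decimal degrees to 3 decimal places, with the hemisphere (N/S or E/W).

54.929°N

DH5: φ = +51.05139°, λ = -23.29417°
δ = d/R = 1091.2/6371 = 0.171276 rad
φ₂ = arcsin(sin φ₁ cos δ + cos φ₁ sin δ cos θ)
   = arcsin(0.77771·0.98537 + 0.62862·0.17044·0.48634) = 54.92872°
λ₂ = λ₁ + atan2(sin θ sin δ cos φ₁, cos δ − sin φ₁ sin φ₂) = -38.31580°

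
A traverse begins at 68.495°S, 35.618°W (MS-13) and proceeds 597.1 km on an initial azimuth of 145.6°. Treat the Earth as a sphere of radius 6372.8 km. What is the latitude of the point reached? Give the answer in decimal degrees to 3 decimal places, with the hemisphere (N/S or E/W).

72.670°S

δ = d/R = 597.1/6372.8 = 0.093695 rad
φ₂ = arcsin(sin φ₁ cos δ + cos φ₁ sin δ cos θ)
   = arcsin(-0.93039·0.99561 + 0.36658·0.09356·-0.82511) = -72.66971°
λ₂ = λ₁ + atan2(sin θ sin δ cos φ₁, cos δ − sin φ₁ sin φ₂) = -25.39703°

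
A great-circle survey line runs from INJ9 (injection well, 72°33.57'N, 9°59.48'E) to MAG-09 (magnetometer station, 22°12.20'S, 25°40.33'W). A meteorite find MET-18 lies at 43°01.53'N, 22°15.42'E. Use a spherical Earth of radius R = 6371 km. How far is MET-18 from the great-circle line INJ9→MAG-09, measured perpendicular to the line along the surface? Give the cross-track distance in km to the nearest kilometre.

INJ9: φ = +72.55950°, λ = +9.99133°
MAG-09: φ = -22.20333°, λ = -25.67217°
MET-18: φ = +43.02550°, λ = +22.25700°
δ₁₃ = central angle INJ9→MET-18 = 0.525523 rad  (haversine)
θ₁₃ = bearing INJ9→MET-18 = 161.966°,  θ₁₂ = bearing INJ9→MAG-09 = 213.010°
dₓₜ = R·arcsin(sin δ₁₃ · sin(θ₁₃ − θ₁₂)) = 6371·arcsin(0.50167·sin(-51.044°)) = -2553.186 km
|dₓₜ| = 2553.186 km

2553 km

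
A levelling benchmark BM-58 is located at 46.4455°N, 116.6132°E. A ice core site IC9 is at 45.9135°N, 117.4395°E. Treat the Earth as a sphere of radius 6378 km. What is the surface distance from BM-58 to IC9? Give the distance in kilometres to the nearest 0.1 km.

Δφ = -0.5320°,  Δλ = 0.8263°
a = sin²(Δφ/2) + cos φ₁ cos φ₂ sin²(Δλ/2) = 0.000046
c = 2·arcsin(√a) = 0.013635 rad = 0.7812°
d = R·c = 6378 × 0.013635 = 87.0 km

87.0 km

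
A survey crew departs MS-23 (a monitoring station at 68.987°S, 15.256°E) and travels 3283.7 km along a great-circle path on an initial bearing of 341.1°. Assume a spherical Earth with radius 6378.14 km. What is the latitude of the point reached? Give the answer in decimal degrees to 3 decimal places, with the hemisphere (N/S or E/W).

δ = d/R = 3283.7/6378.14 = 0.514837 rad
φ₂ = arcsin(sin φ₁ cos δ + cos φ₁ sin δ cos θ)
   = arcsin(-0.93350·0.87037 + 0.35858·0.49239·0.94609) = -40.19941°
λ₂ = λ₁ + atan2(sin θ sin δ cos φ₁, cos δ − sin φ₁ sin φ₂) = 3.20300°

40.199°S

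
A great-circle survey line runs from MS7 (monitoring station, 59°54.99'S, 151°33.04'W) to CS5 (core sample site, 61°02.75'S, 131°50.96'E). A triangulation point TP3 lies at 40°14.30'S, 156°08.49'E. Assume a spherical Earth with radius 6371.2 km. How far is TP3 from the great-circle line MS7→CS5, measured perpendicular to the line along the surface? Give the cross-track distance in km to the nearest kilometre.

2758 km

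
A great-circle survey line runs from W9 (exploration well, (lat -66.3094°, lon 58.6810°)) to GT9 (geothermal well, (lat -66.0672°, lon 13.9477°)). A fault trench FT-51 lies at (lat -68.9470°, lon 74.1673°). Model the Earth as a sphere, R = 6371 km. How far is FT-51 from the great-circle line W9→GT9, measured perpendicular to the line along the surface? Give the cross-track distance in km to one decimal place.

555.9 km

δ₁₃ = central angle W9→FT-51 = 0.112306 rad  (haversine)
θ₁₃ = bearing W9→FT-51 = 121.144°,  θ₁₂ = bearing W9→GT9 = 250.099°
dₓₜ = R·arcsin(sin δ₁₃ · sin(θ₁₃ − θ₁₂)) = 6371·arcsin(0.11207·sin(-128.955°)) = -555.936 km
|dₓₜ| = 555.936 km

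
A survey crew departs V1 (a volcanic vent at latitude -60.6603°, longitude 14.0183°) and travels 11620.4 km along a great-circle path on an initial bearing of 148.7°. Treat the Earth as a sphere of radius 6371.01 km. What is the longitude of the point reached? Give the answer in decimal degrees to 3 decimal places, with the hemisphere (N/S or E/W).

163.222°E

δ = d/R = 11620.4/6371.01 = 1.823949 rad
φ₂ = arcsin(sin φ₁ cos δ + cos φ₁ sin δ cos θ)
   = arcsin(-0.87173·-0.25046 + 0.48999·0.96813·-0.85446) = -10.77762°
λ₂ = λ₁ + atan2(sin θ sin δ cos φ₁, cos δ − sin φ₁ sin φ₂) = 163.22169°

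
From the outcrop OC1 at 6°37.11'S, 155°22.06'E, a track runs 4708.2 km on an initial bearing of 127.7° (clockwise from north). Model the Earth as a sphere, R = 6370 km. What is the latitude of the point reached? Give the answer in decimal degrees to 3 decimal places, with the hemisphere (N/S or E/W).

OC1: φ = -6.61850°, λ = +155.36767°
δ = d/R = 4708.2/6370 = 0.739121 rad
φ₂ = arcsin(sin φ₁ cos δ + cos φ₁ sin δ cos θ)
   = arcsin(-0.11526·0.73906 + 0.99334·0.67364·-0.61153) = -29.62923°
λ₂ = λ₁ + atan2(sin θ sin δ cos φ₁, cos δ − sin φ₁ sin φ₂) = -166.81285°

29.629°S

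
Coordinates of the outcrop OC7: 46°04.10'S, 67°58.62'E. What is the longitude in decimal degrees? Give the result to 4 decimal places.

67° + 58.62′/60 = 67 + 0.97700 = 67.9770°

67.9770°E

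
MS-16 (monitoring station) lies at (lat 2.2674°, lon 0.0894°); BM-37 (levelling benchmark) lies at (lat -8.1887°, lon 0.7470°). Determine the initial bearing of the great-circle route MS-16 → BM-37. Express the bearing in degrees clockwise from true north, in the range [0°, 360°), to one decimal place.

176.4°

Δλ = 0.6576°
y = sin Δλ · cos φ₂ = 0.011360
x = cos φ₁ sin φ₂ − sin φ₁ cos φ₂ cos Δλ = -0.181480
θ = atan2(y, x) = 176.4181° → 176.4181° (mod 360°)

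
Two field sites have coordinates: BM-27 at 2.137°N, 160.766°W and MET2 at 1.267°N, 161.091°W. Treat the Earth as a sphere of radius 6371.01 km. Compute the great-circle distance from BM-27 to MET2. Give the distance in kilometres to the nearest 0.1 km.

103.3 km

Δφ = -0.8700°,  Δλ = -0.3250°
a = sin²(Δφ/2) + cos φ₁ cos φ₂ sin²(Δλ/2) = 0.000066
c = 2·arcsin(√a) = 0.016208 rad = 0.9287°
d = R·c = 6371.01 × 0.016208 = 103.3 km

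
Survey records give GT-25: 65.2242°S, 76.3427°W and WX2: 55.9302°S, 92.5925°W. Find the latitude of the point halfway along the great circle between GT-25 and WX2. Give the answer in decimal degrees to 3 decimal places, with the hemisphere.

60.819°S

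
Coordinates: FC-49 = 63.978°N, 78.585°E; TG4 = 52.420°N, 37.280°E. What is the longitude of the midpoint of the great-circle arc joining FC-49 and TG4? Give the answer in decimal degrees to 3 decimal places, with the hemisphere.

54.412°E

Bx = cos φ₂ cos Δλ = 0.458137,  By = cos φ₂ sin Δλ = -0.402554
φₘ = atan2(sin φ₁ + sin φ₂, √((cos φ₁ + Bx)² + By²)) = 59.83052°
λₘ = λ₁ + atan2(By, cos φ₁ + Bx) = 54.41199°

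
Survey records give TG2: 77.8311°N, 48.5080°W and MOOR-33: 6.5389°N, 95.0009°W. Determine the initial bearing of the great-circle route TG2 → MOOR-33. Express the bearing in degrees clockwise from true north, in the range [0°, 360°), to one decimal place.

228.2°

Δλ = -46.4929°
y = sin Δλ · cos φ₂ = -0.720571
x = cos φ₁ sin φ₂ − sin φ₁ cos φ₂ cos Δλ = -0.644593
θ = atan2(y, x) = -131.8145° → 228.1855° (mod 360°)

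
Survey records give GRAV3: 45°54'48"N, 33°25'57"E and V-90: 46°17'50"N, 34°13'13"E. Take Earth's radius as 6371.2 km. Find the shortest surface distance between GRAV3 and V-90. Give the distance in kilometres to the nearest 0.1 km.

GRAV3: φ = +45.91333°, λ = +33.43250°
V-90: φ = +46.29722°, λ = +34.22028°
Δφ = 0.3839°,  Δλ = 0.7878°
a = sin²(Δφ/2) + cos φ₁ cos φ₂ sin²(Δλ/2) = 0.000034
c = 2·arcsin(√a) = 0.011652 rad = 0.6676°
d = R·c = 6371.2 × 0.011652 = 74.2 km

74.2 km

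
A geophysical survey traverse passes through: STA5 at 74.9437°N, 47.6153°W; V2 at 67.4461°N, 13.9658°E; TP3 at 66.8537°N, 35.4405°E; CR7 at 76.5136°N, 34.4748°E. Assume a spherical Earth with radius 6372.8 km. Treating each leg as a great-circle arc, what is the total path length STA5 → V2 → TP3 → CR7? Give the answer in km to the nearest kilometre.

4233 km

STA5→V2: c = 0.350407 rad, d = 2233.07 km
V2→TP3: c = 0.145178 rad, d = 925.19 km
TP3→CR7: c = 0.168675 rad, d = 1074.93 km
Total = 2233.07 + 925.19 + 1074.93 = 4233.19 km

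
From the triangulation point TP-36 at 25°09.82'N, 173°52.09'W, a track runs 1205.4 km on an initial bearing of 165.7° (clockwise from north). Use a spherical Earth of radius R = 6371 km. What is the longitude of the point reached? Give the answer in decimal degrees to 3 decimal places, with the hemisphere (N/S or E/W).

171.116°W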